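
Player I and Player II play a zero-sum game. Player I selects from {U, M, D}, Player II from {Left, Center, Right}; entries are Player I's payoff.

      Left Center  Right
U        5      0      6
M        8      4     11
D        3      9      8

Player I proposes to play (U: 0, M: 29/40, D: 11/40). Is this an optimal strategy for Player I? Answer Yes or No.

Against Left this mix gives (29/40)·8 + (11/40)·3 = 53/8.
Against Center this mix gives (29/40)·4 + (11/40)·9 = 43/8.
Against Right this mix gives (29/40)·11 + (11/40)·8 = 407/40.
Player II will play Center, holding Player I to 43/8. Shifting weight toward the row that does better against Center would raise this floor (the equalizing mix achieves 6 against both Center and Left), so the proposed strategy is not optimal.

No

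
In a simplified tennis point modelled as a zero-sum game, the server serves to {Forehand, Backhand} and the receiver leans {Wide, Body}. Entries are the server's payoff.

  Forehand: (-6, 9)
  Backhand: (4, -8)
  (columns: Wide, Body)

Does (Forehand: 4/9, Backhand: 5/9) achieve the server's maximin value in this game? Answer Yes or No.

Yes

Against Wide this mix gives (4/9)·(-6) + (5/9)·4 = -4/9.
Against Body this mix gives (4/9)·9 + (5/9)·(-8) = -4/9.
All of the receiver's active replies (Wide, Body) yield -4/9, and no column does worse for the server. The mix makes the receiver indifferent and guarantees -4/9, so it is optimal.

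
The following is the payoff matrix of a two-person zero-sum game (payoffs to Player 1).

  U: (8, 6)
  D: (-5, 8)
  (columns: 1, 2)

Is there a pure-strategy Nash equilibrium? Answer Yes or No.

Row minima: U → 6, D → -5; maximin = 6.
Column maxima: 1 → 8, 2 → 8; minimax = 8.
6 ≠ 8, so no pure-strategy equilibrium exists.

No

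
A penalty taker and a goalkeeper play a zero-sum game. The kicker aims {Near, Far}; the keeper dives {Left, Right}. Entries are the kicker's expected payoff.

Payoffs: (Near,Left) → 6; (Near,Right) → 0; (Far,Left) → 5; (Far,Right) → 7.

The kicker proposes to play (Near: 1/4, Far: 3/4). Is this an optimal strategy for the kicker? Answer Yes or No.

Against Left this mix gives (1/4)·6 + (3/4)·5 = 21/4.
Against Right this mix gives (1/4)·0 + (3/4)·7 = 21/4.
All of the keeper's active replies (Left, Right) yield 21/4, and no column does worse for the kicker. The mix makes the keeper indifferent and guarantees 21/4, so it is optimal.

Yes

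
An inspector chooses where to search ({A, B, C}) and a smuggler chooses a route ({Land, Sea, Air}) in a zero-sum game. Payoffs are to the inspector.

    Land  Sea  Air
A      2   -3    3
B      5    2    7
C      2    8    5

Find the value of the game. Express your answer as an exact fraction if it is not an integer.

4

Row minima: A → -3, B → 2, C → 2; maximin = 2.
Column maxima: Land → 5, Sea → 8, Air → 7; minimax = 5.
2 ≠ 5, so there is no saddle point; optimal play is mixed.
A is strictly dominated by B, so the inspector never plays it.
Air is strictly dominated by Land (it gives the inspector strictly more in every row), so the smuggler never plays it.
On the remaining 2×2 (B, C vs Land, Sea):
Let the inspector play B with probability p. Expected payoff against Land: 5p + 2(1−p) = 3p + 2; against Sea: 2p + 8(1−p) = −6p + 8.
Setting these equal: 3p + 2 = −6p + 8 ⇒ 9p = 6 ⇒ p = 2/3, and the value is (3)·(2/3) + 2 = 4.
For the smuggler: with q = P(Land), equating B's and C's payoffs gives 3q + 2 = −6q + 8 ⇒ q = 2/3.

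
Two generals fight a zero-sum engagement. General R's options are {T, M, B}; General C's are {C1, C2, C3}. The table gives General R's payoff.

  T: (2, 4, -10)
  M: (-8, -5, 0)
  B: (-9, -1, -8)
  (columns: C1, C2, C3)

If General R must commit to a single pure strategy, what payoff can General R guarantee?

Row minima: T → -10, M → -8, B → -9.
The best of these is -8.

-8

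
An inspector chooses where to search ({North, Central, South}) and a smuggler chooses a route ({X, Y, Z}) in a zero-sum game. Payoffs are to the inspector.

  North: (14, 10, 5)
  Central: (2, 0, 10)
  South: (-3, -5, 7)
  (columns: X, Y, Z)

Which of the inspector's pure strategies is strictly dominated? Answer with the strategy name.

Central gives a strictly higher payoff than South against every column: 2 > -3, 0 > -5, 10 > 7.
So South is strictly dominated and the inspector never plays it.

South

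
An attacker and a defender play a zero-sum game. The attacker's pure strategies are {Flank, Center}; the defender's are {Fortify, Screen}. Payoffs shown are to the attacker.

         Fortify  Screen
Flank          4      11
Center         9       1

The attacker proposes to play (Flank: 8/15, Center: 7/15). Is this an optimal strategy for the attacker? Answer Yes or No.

Against Fortify this mix gives (8/15)·4 + (7/15)·9 = 19/3.
Against Screen this mix gives (8/15)·11 + (7/15)·1 = 19/3.
All of the defender's active replies (Fortify, Screen) yield 19/3, and no column does worse for the attacker. The mix makes the defender indifferent and guarantees 19/3, so it is optimal.

Yes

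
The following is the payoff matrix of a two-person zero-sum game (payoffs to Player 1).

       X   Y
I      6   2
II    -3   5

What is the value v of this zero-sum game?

Row minima: I → 2, II → -3; maximin = 2.
Column maxima: X → 6, Y → 5; minimax = 5.
2 ≠ 5, so there is no saddle point; optimal play is mixed.
Let Player 1 play I with probability p. Expected payoff against X: 6p + (-3)(1−p) = 9p − 3; against Y: 2p + 5(1−p) = −3p + 5.
Setting these equal: 9p − 3 = −3p + 5 ⇒ 12p = 8 ⇒ p = 2/3, and the value is (9)·(2/3) − 3 = 3.
For Player 2: with q = P(X), equating I's and II's payoffs gives 4q + 2 = −8q + 5 ⇒ q = 1/4.

3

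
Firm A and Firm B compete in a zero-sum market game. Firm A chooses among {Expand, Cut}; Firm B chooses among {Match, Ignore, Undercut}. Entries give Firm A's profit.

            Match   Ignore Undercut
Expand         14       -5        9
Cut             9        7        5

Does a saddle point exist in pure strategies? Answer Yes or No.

Row minima: Expand → -5, Cut → 5; maximin = 5.
Column maxima: Match → 14, Ignore → 7, Undercut → 9; minimax = 7.
5 ≠ 7, so no pure-strategy equilibrium exists.

No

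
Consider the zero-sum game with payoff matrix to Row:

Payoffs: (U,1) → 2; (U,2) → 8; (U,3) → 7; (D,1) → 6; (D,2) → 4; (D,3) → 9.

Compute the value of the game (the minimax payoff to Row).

5

Row minima: U → 2, D → 4; maximin = 4.
Column maxima: 1 → 6, 2 → 8, 3 → 9; minimax = 6.
4 ≠ 6, so there is no saddle point; optimal play is mixed.
3 is strictly dominated by 1 (it gives Row strictly more in every row), so Column never plays it.
On the remaining 2×2 (U, D vs 1, 2):
Let Row play U with probability p. Expected payoff against 1: 2p + 6(1−p) = −4p + 6; against 2: 8p + 4(1−p) = 4p + 4.
Setting these equal: −4p + 6 = 4p + 4 ⇒ −8p = -2 ⇒ p = 1/4, and the value is (-4)·(1/4) + 6 = 5.
For Column: with q = P(1), equating U's and D's payoffs gives −6q + 8 = 2q + 4 ⇒ q = 1/2.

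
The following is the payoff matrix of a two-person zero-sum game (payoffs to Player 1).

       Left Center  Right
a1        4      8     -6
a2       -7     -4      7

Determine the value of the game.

Row minima: a1 → -6, a2 → -7; maximin = -6.
Column maxima: Left → 4, Center → 8, Right → 7; minimax = 4.
-6 ≠ 4, so there is no saddle point; optimal play is mixed.
Center is strictly dominated by Left (it gives Player 1 strictly more in every row), so Player 2 never plays it.
On the remaining 2×2 (a1, a2 vs Left, Right):
Let Player 1 play a1 with probability p. Expected payoff against Left: 4p + (-7)(1−p) = 11p − 7; against Right: (-6)p + 7(1−p) = −13p + 7.
Setting these equal: 11p − 7 = −13p + 7 ⇒ 24p = 14 ⇒ p = 7/12, and the value is (11)·(7/12) − 7 = -7/12.
For Player 2: with q = P(Left), equating a1's and a2's payoffs gives 10q − 6 = −14q + 7 ⇒ q = 13/24.

-7/12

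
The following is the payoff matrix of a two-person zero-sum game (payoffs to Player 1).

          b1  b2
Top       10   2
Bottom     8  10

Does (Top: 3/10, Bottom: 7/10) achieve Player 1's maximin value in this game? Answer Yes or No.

Against b1 this mix gives (3/10)·10 + (7/10)·8 = 43/5.
Against b2 this mix gives (3/10)·2 + (7/10)·10 = 38/5.
Player 2 will play b2, holding Player 1 to 38/5. Shifting weight toward the row that does better against b2 would raise this floor (the equalizing mix achieves 42/5 against both b2 and b1), so the proposed strategy is not optimal.

No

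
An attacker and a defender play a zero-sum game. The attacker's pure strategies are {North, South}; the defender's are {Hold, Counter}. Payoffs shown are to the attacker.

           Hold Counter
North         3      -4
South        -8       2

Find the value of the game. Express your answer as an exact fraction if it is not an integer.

Row minima: North → -4, South → -8; maximin = -4.
Column maxima: Hold → 3, Counter → 2; minimax = 2.
-4 ≠ 2, so there is no saddle point; optimal play is mixed.
Let the attacker play North with probability p. Expected payoff against Hold: 3p + (-8)(1−p) = 11p − 8; against Counter: (-4)p + 2(1−p) = −6p + 2.
Setting these equal: 11p − 8 = −6p + 2 ⇒ 17p = 10 ⇒ p = 10/17, and the value is (11)·(10/17) − 8 = -26/17.
For the defender: with q = P(Hold), equating North's and South's payoffs gives 7q − 4 = −10q + 2 ⇒ q = 6/17.

-26/17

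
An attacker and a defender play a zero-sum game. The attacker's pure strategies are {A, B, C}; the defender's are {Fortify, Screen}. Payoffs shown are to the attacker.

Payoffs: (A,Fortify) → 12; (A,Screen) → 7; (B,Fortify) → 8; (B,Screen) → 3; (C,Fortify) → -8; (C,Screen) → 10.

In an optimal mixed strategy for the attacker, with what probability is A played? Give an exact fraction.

Row minima: A → 7, B → 3, C → -8; maximin = 7.
Column maxima: Fortify → 12, Screen → 10; minimax = 10.
7 ≠ 10, so there is no saddle point; optimal play is mixed.
B is strictly dominated by A, so the attacker never plays it.
On the remaining 2×2 (A, C vs Fortify, Screen):
Let the attacker play A with probability p. Expected payoff against Fortify: 12p + (-8)(1−p) = 20p − 8; against Screen: 7p + 10(1−p) = −3p + 10.
Setting these equal: 20p − 8 = −3p + 10 ⇒ 23p = 18 ⇒ p = 18/23, and the value is (20)·(18/23) − 8 = 176/23.
For the defender: with q = P(Fortify), equating A's and C's payoffs gives 5q + 7 = −18q + 10 ⇒ q = 3/23.

18/23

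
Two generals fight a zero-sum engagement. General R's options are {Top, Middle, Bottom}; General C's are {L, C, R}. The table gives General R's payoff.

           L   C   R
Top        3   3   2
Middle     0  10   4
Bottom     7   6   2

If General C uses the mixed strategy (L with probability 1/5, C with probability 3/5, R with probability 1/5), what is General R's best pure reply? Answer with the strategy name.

Middle

Expected payoff of Top: (1/5)·3 + (3/5)·3 + (1/5)·2 = 14/5.
Expected payoff of Middle: (1/5)·0 + (3/5)·10 + (1/5)·4 = 34/5.
Expected payoff of Bottom: (1/5)·7 + (3/5)·6 + (1/5)·2 = 27/5.
The largest is 34/5, so General R's best response is Middle.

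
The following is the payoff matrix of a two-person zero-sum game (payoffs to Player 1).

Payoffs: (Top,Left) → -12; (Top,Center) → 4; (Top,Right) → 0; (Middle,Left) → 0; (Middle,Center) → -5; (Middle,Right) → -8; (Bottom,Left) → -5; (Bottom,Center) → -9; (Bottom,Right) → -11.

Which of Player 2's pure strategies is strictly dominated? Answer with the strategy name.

Right holds Player 1's payoff strictly below Center in every row: 0 < 4, -8 < -5, -11 < -9.
So Center is strictly dominated for Player 2.

Center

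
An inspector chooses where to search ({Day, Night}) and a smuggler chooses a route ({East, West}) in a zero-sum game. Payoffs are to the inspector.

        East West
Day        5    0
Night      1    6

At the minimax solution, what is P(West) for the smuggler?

Row minima: Day → 0, Night → 1; maximin = 1.
Column maxima: East → 5, West → 6; minimax = 5.
1 ≠ 5, so there is no saddle point; optimal play is mixed.
Let the inspector play Day with probability p. Expected payoff against East: 5p + 1(1−p) = 4p + 1; against West: 0p + 6(1−p) = −6p + 6.
Setting these equal: 4p + 1 = −6p + 6 ⇒ 10p = 5 ⇒ p = 1/2, and the value is (4)·(1/2) + 1 = 3.
For the smuggler: with q = P(East), equating Day's and Night's payoffs gives 5q = −5q + 6 ⇒ q = 3/5.

2/5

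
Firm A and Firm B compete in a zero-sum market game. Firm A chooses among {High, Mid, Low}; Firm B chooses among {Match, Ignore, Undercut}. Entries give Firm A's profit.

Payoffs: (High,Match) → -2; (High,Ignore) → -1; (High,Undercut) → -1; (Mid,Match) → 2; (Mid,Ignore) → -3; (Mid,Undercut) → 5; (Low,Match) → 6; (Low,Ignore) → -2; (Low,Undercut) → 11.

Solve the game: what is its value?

-10/9

Row minima: High → -2, Mid → -3, Low → -2; maximin = -2.
Column maxima: Match → 6, Ignore → -1, Undercut → 11; minimax = -1.
-2 ≠ -1, so there is no saddle point; optimal play is mixed.
Mid is strictly dominated by Low, so Firm A never plays it.
Undercut is strictly dominated by Match (it gives Firm A strictly more in every row), so Firm B never plays it.
On the remaining 2×2 (High, Low vs Match, Ignore):
Let Firm A play High with probability p. Expected payoff against Match: (-2)p + 6(1−p) = −8p + 6; against Ignore: (-1)p + (-2)(1−p) = p − 2.
Setting these equal: −8p + 6 = p − 2 ⇒ −9p = -8 ⇒ p = 8/9, and the value is (-8)·(8/9) + 6 = -10/9.
For Firm B: with q = P(Match), equating High's and Low's payoffs gives −q − 1 = 8q − 2 ⇒ q = 1/9.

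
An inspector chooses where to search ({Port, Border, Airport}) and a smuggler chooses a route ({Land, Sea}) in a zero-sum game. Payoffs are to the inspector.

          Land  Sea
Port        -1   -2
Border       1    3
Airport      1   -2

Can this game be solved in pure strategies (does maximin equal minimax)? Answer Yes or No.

Yes

Row minima: Port → -2, Border → 1, Airport → -2; maximin = 1.
Column maxima: Land → 1, Sea → 3; minimax = 1.
maximin = minimax = 1, so a saddle point exists.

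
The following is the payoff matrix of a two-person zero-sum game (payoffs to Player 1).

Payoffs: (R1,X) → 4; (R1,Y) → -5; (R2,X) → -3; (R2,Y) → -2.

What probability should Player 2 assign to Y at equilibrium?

Row minima: R1 → -5, R2 → -3; maximin = -3.
Column maxima: X → 4, Y → -2; minimax = -2.
-3 ≠ -2, so there is no saddle point; optimal play is mixed.
Let Player 1 play R1 with probability p. Expected payoff against X: 4p + (-3)(1−p) = 7p − 3; against Y: (-5)p + (-2)(1−p) = −3p − 2.
Setting these equal: 7p − 3 = −3p − 2 ⇒ 10p = 1 ⇒ p = 1/10, and the value is (7)·(1/10) − 3 = -23/10.
For Player 2: with q = P(X), equating R1's and R2's payoffs gives 9q − 5 = −q − 2 ⇒ q = 3/10.

7/10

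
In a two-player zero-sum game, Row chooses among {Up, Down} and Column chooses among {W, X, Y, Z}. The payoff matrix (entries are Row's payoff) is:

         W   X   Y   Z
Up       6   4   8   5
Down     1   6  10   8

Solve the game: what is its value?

Row minima: Up → 4, Down → 1; maximin = 4.
Column maxima: W → 6, X → 6, Y → 10, Z → 8; minimax = 6.
4 ≠ 6, so there is no saddle point; optimal play is mixed.
Y is strictly dominated by W (it gives Row strictly more in every row), so Column never plays it.
Z is strictly dominated by X (it gives Row strictly more in every row), so Column never plays it.
On the remaining 2×2 (Up, Down vs W, X):
Let Row play Up with probability p. Expected payoff against W: 6p + 1(1−p) = 5p + 1; against X: 4p + 6(1−p) = −2p + 6.
Setting these equal: 5p + 1 = −2p + 6 ⇒ 7p = 5 ⇒ p = 5/7, and the value is (5)·(5/7) + 1 = 32/7.
For Column: with q = P(W), equating Up's and Down's payoffs gives 2q + 4 = −5q + 6 ⇒ q = 2/7.

32/7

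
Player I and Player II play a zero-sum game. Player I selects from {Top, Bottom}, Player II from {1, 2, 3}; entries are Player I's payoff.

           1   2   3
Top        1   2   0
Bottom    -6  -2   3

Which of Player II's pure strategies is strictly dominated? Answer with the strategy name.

2

1 holds Player I's payoff strictly below 2 in every row: 1 < 2, -6 < -2.
So 2 is strictly dominated for Player II.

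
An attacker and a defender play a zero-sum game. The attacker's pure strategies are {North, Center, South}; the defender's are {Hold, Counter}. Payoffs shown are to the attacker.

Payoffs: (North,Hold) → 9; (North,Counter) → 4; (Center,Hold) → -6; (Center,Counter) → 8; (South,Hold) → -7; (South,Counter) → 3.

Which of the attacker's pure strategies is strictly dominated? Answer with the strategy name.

North gives a strictly higher payoff than South against every column: 9 > -7, 4 > 3.
So South is strictly dominated and the attacker never plays it.

South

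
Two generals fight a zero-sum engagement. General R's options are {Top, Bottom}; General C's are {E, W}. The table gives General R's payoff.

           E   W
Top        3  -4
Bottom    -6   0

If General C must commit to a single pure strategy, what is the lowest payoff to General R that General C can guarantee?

0

Column maxima: E → 3, W → 0.
The smallest of these is 0.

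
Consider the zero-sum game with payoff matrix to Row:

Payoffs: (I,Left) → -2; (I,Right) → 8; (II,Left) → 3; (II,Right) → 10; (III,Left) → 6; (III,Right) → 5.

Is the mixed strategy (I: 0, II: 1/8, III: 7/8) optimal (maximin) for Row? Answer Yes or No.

Yes

Against Left this mix gives (1/8)·3 + (7/8)·6 = 45/8.
Against Right this mix gives (1/8)·10 + (7/8)·5 = 45/8.
All of Column's active replies (Left, Right) yield 45/8, and no column does worse for Row. The mix makes Column indifferent and guarantees 45/8, so it is optimal.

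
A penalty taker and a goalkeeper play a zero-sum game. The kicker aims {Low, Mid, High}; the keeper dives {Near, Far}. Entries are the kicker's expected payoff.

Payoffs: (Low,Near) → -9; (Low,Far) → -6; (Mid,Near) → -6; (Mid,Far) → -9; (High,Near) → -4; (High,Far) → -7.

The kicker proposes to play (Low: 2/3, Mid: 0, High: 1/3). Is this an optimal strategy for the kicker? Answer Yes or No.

Against Near this mix gives (2/3)·(-9) + (1/3)·(-4) = -22/3.
Against Far this mix gives (2/3)·(-6) + (1/3)·(-7) = -19/3.
The keeper will play Near, holding the kicker to -22/3. Shifting weight toward the row that does better against Near would raise this floor (the equalizing mix achieves -13/2 against both Near and Far), so the proposed strategy is not optimal.

No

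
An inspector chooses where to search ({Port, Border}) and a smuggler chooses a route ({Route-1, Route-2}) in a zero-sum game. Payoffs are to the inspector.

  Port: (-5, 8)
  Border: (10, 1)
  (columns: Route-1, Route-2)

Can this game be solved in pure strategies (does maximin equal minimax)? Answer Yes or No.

Row minima: Port → -5, Border → 1; maximin = 1.
Column maxima: Route-1 → 10, Route-2 → 8; minimax = 8.
1 ≠ 8, so no pure-strategy equilibrium exists.

No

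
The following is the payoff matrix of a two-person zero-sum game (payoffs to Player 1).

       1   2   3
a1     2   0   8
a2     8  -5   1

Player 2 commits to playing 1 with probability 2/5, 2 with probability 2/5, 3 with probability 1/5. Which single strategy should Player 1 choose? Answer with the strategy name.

a1

Expected payoff of a1: (2/5)·2 + (2/5)·0 + (1/5)·8 = 12/5.
Expected payoff of a2: (2/5)·8 + (2/5)·(-5) + (1/5)·1 = 7/5.
The largest is 12/5, so Player 1's best response is a1.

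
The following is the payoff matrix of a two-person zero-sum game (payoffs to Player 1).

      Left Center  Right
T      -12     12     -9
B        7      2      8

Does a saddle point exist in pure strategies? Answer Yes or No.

No

Row minima: T → -12, B → 2; maximin = 2.
Column maxima: Left → 7, Center → 12, Right → 8; minimax = 7.
2 ≠ 7, so no pure-strategy equilibrium exists.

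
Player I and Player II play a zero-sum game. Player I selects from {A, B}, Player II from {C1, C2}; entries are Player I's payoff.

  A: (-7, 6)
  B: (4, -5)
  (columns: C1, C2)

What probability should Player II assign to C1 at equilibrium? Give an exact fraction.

1/2

Row minima: A → -7, B → -5; maximin = -5.
Column maxima: C1 → 4, C2 → 6; minimax = 4.
-5 ≠ 4, so there is no saddle point; optimal play is mixed.
Let Player I play A with probability p. Expected payoff against C1: (-7)p + 4(1−p) = −11p + 4; against C2: 6p + (-5)(1−p) = 11p − 5.
Setting these equal: −11p + 4 = 11p − 5 ⇒ −22p = -9 ⇒ p = 9/22, and the value is (-11)·(9/22) + 4 = -1/2.
For Player II: with q = P(C1), equating A's and B's payoffs gives −13q + 6 = 9q − 5 ⇒ q = 1/2.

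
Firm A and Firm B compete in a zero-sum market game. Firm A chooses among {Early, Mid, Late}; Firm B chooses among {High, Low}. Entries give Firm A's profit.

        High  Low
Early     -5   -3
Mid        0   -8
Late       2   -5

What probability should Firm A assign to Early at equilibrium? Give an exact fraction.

7/9

Row minima: Early → -5, Mid → -8, Late → -5; maximin = -5.
Column maxima: High → 2, Low → -3; minimax = -3.
-5 ≠ -3, so there is no saddle point; optimal play is mixed.
Mid is strictly dominated by Late, so Firm A never plays it.
On the remaining 2×2 (Early, Late vs High, Low):
Let Firm A play Early with probability p. Expected payoff against High: (-5)p + 2(1−p) = −7p + 2; against Low: (-3)p + (-5)(1−p) = 2p − 5.
Setting these equal: −7p + 2 = 2p − 5 ⇒ −9p = -7 ⇒ p = 7/9, and the value is (-7)·(7/9) + 2 = -31/9.
For Firm B: with q = P(High), equating Early's and Late's payoffs gives −2q − 3 = 7q − 5 ⇒ q = 2/9.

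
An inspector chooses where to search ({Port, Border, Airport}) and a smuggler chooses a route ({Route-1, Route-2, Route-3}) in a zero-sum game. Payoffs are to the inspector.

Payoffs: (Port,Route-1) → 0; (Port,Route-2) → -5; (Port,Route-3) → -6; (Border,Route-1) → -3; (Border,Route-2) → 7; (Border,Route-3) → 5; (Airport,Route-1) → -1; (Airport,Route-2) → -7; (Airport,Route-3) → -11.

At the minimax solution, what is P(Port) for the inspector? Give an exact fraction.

Row minima: Port → -6, Border → -3, Airport → -11; maximin = -3.
Column maxima: Route-1 → 0, Route-2 → 7, Route-3 → 5; minimax = 0.
-3 ≠ 0, so there is no saddle point; optimal play is mixed.
Airport is strictly dominated by Port, so the inspector never plays it.
Route-2 is strictly dominated by Route-3 (it gives the inspector strictly more in every row), so the smuggler never plays it.
On the remaining 2×2 (Port, Border vs Route-1, Route-3):
Let the inspector play Port with probability p. Expected payoff against Route-1: 0p + (-3)(1−p) = 3p − 3; against Route-3: (-6)p + 5(1−p) = −11p + 5.
Setting these equal: 3p − 3 = −11p + 5 ⇒ 14p = 8 ⇒ p = 4/7, and the value is (3)·(4/7) − 3 = -9/7.
For the smuggler: with q = P(Route-1), equating Port's and Border's payoffs gives 6q − 6 = −8q + 5 ⇒ q = 11/14.

4/7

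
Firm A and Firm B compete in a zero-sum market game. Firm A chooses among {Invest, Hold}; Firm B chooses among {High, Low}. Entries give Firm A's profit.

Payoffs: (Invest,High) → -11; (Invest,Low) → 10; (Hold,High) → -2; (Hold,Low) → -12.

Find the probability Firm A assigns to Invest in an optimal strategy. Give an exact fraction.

Row minima: Invest → -11, Hold → -12; maximin = -11.
Column maxima: High → -2, Low → 10; minimax = -2.
-11 ≠ -2, so there is no saddle point; optimal play is mixed.
Let Firm A play Invest with probability p. Expected payoff against High: (-11)p + (-2)(1−p) = −9p − 2; against Low: 10p + (-12)(1−p) = 22p − 12.
Setting these equal: −9p − 2 = 22p − 12 ⇒ −31p = -10 ⇒ p = 10/31, and the value is (-9)·(10/31) − 2 = -152/31.
For Firm B: with q = P(High), equating Invest's and Hold's payoffs gives −21q + 10 = 10q − 12 ⇒ q = 22/31.

10/31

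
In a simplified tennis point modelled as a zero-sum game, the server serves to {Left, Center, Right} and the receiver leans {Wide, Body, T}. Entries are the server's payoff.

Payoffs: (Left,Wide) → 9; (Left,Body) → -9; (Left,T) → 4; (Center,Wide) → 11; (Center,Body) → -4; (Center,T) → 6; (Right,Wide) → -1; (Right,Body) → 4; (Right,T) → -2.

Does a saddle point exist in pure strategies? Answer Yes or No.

No

Row minima: Left → -9, Center → -4, Right → -2; maximin = -2.
Column maxima: Wide → 11, Body → 4, T → 6; minimax = 4.
-2 ≠ 4, so no pure-strategy equilibrium exists.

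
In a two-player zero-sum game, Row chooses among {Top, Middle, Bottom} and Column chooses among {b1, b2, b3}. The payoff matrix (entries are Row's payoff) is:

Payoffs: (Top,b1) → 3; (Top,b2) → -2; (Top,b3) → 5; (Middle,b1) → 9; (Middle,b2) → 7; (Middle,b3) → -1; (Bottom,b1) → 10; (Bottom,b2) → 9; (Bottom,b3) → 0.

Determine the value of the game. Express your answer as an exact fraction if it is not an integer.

Row minima: Top → -2, Middle → -1, Bottom → 0; maximin = 0.
Column maxima: b1 → 10, b2 → 9, b3 → 5; minimax = 5.
0 ≠ 5, so there is no saddle point; optimal play is mixed.
Middle is strictly dominated by Bottom, so Row never plays it.
b1 is strictly dominated by b2 (it gives Row strictly more in every row), so Column never plays it.
On the remaining 2×2 (Top, Bottom vs b2, b3):
Let Row play Top with probability p. Expected payoff against b2: (-2)p + 9(1−p) = −11p + 9; against b3: 5p + 0(1−p) = 5p.
Setting these equal: −11p + 9 = 5p ⇒ −16p = -9 ⇒ p = 9/16, and the value is (-11)·(9/16) + 9 = 45/16.
For Column: with q = P(b2), equating Top's and Bottom's payoffs gives −7q + 5 = 9q ⇒ q = 5/16.

45/16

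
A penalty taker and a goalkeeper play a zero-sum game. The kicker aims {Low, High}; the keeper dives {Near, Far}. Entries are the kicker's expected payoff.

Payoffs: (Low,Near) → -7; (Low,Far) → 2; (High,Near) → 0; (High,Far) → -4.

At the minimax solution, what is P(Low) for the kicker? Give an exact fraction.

4/13

Row minima: Low → -7, High → -4; maximin = -4.
Column maxima: Near → 0, Far → 2; minimax = 0.
-4 ≠ 0, so there is no saddle point; optimal play is mixed.
Let the kicker play Low with probability p. Expected payoff against Near: (-7)p + 0(1−p) = −7p; against Far: 2p + (-4)(1−p) = 6p − 4.
Setting these equal: −7p = 6p − 4 ⇒ −13p = -4 ⇒ p = 4/13, and the value is (-7)·(4/13) = -28/13.
For the keeper: with q = P(Near), equating Low's and High's payoffs gives −9q + 2 = 4q − 4 ⇒ q = 6/13.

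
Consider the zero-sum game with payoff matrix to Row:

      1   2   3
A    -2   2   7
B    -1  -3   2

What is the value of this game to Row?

Row minima: A → -2, B → -3; maximin = -2.
Column maxima: 1 → -1, 2 → 2, 3 → 7; minimax = -1.
-2 ≠ -1, so there is no saddle point; optimal play is mixed.
3 is strictly dominated by 1 (it gives Row strictly more in every row), so Column never plays it.
On the remaining 2×2 (A, B vs 1, 2):
Let Row play A with probability p. Expected payoff against 1: (-2)p + (-1)(1−p) = −p − 1; against 2: 2p + (-3)(1−p) = 5p − 3.
Setting these equal: −p − 1 = 5p − 3 ⇒ −6p = -2 ⇒ p = 1/3, and the value is (-1)·(1/3) − 1 = -4/3.
For Column: with q = P(1), equating A's and B's payoffs gives −4q + 2 = 2q − 3 ⇒ q = 5/6.

-4/3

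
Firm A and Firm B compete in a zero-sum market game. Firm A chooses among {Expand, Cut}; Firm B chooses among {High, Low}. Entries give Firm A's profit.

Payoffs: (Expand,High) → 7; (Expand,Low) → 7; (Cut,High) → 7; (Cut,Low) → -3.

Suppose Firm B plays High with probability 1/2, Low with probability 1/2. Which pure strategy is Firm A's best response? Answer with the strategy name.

Expected payoff of Expand: (1/2)·7 + (1/2)·7 = 7.
Expected payoff of Cut: (1/2)·7 + (1/2)·(-3) = 2.
The largest is 7, so Firm A's best response is Expand.

Expand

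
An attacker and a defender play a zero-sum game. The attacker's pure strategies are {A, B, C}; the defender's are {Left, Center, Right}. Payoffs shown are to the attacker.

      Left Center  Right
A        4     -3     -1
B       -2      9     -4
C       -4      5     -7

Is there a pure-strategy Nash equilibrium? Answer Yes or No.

Row minima: A → -3, B → -4, C → -7; maximin = -3.
Column maxima: Left → 4, Center → 9, Right → -1; minimax = -1.
-3 ≠ -1, so no pure-strategy equilibrium exists.

No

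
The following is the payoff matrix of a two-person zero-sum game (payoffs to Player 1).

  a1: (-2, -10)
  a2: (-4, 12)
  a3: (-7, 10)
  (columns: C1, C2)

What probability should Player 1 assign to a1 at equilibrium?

Row minima: a1 → -10, a2 → -4, a3 → -7; maximin = -4.
Column maxima: C1 → -2, C2 → 12; minimax = -2.
-4 ≠ -2, so there is no saddle point; optimal play is mixed.
a3 is strictly dominated by a2, so Player 1 never plays it.
On the remaining 2×2 (a1, a2 vs C1, C2):
Let Player 1 play a1 with probability p. Expected payoff against C1: (-2)p + (-4)(1−p) = 2p − 4; against C2: (-10)p + 12(1−p) = −22p + 12.
Setting these equal: 2p − 4 = −22p + 12 ⇒ 24p = 16 ⇒ p = 2/3, and the value is (2)·(2/3) − 4 = -8/3.
For Player 2: with q = P(C1), equating a1's and a2's payoffs gives 8q − 10 = −16q + 12 ⇒ q = 11/12.

2/3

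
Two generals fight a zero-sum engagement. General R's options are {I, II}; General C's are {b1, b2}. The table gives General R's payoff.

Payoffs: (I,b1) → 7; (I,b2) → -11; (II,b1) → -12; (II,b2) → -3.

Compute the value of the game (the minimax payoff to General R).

Row minima: I → -11, II → -12; maximin = -11.
Column maxima: b1 → 7, b2 → -3; minimax = -3.
-11 ≠ -3, so there is no saddle point; optimal play is mixed.
Let General R play I with probability p. Expected payoff against b1: 7p + (-12)(1−p) = 19p − 12; against b2: (-11)p + (-3)(1−p) = −8p − 3.
Setting these equal: 19p − 12 = −8p − 3 ⇒ 27p = 9 ⇒ p = 1/3, and the value is (19)·(1/3) − 12 = -17/3.
For General C: with q = P(b1), equating I's and II's payoffs gives 18q − 11 = −9q − 3 ⇒ q = 8/27.

-17/3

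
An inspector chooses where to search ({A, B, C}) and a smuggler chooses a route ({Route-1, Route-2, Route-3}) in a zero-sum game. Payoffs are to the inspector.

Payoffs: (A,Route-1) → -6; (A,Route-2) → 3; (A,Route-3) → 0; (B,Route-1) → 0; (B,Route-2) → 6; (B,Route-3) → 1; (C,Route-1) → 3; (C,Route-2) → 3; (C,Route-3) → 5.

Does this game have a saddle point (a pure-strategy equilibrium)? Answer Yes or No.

Yes

Row minima: A → -6, B → 0, C → 3; maximin = 3.
Column maxima: Route-1 → 3, Route-2 → 6, Route-3 → 5; minimax = 3.
maximin = minimax = 3, so a saddle point exists.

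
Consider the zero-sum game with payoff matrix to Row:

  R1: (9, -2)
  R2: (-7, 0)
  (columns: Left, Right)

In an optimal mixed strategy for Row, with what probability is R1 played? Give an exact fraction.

Row minima: R1 → -2, R2 → -7; maximin = -2.
Column maxima: Left → 9, Right → 0; minimax = 0.
-2 ≠ 0, so there is no saddle point; optimal play is mixed.
Let Row play R1 with probability p. Expected payoff against Left: 9p + (-7)(1−p) = 16p − 7; against Right: (-2)p + 0(1−p) = −2p.
Setting these equal: 16p − 7 = −2p ⇒ 18p = 7 ⇒ p = 7/18, and the value is (16)·(7/18) − 7 = -7/9.
For Column: with q = P(Left), equating R1's and R2's payoffs gives 11q − 2 = −7q ⇒ q = 1/9.

7/18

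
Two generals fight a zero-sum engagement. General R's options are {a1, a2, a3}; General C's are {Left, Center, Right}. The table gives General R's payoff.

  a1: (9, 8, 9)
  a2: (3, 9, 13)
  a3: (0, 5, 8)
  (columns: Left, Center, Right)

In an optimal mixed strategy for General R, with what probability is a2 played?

1/7

Row minima: a1 → 8, a2 → 3, a3 → 0; maximin = 8.
Column maxima: Left → 9, Center → 9, Right → 13; minimax = 9.
8 ≠ 9, so there is no saddle point; optimal play is mixed.
a3 is strictly dominated by a1, so General R never plays it.
Right is strictly dominated by Center (it gives General R strictly more in every row), so General C never plays it.
On the remaining 2×2 (a1, a2 vs Left, Center):
Let General R play a1 with probability p. Expected payoff against Left: 9p + 3(1−p) = 6p + 3; against Center: 8p + 9(1−p) = −p + 9.
Setting these equal: 6p + 3 = −p + 9 ⇒ 7p = 6 ⇒ p = 6/7, and the value is (6)·(6/7) + 3 = 57/7.
For General C: with q = P(Left), equating a1's and a2's payoffs gives q + 8 = −6q + 9 ⇒ q = 1/7.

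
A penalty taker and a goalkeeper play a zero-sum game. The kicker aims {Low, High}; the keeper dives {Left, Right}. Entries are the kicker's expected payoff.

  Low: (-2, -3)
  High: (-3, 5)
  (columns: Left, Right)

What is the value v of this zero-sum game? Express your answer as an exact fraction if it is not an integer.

-19/9

Row minima: Low → -3, High → -3; maximin = -3.
Column maxima: Left → -2, Right → 5; minimax = -2.
-3 ≠ -2, so there is no saddle point; optimal play is mixed.
Let the kicker play Low with probability p. Expected payoff against Left: (-2)p + (-3)(1−p) = p − 3; against Right: (-3)p + 5(1−p) = −8p + 5.
Setting these equal: p − 3 = −8p + 5 ⇒ 9p = 8 ⇒ p = 8/9, and the value is (1)·(8/9) − 3 = -19/9.
For the keeper: with q = P(Left), equating Low's and High's payoffs gives q − 3 = −8q + 5 ⇒ q = 8/9.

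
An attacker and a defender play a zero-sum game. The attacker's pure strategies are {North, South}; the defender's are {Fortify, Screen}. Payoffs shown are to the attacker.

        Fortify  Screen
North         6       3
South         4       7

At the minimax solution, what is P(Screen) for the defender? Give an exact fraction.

1/3

Row minima: North → 3, South → 4; maximin = 4.
Column maxima: Fortify → 6, Screen → 7; minimax = 6.
4 ≠ 6, so there is no saddle point; optimal play is mixed.
Let the attacker play North with probability p. Expected payoff against Fortify: 6p + 4(1−p) = 2p + 4; against Screen: 3p + 7(1−p) = −4p + 7.
Setting these equal: 2p + 4 = −4p + 7 ⇒ 6p = 3 ⇒ p = 1/2, and the value is (2)·(1/2) + 4 = 5.
For the defender: with q = P(Fortify), equating North's and South's payoffs gives 3q + 3 = −3q + 7 ⇒ q = 2/3.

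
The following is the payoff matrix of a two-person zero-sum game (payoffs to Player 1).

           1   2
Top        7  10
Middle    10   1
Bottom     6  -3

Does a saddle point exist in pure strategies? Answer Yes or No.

No

Row minima: Top → 7, Middle → 1, Bottom → -3; maximin = 7.
Column maxima: 1 → 10, 2 → 10; minimax = 10.
7 ≠ 10, so no pure-strategy equilibrium exists.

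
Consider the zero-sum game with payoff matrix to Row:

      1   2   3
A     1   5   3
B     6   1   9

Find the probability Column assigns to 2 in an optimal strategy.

5/9

Row minima: A → 1, B → 1; maximin = 1.
Column maxima: 1 → 6, 2 → 5, 3 → 9; minimax = 5.
1 ≠ 5, so there is no saddle point; optimal play is mixed.
3 is strictly dominated by 1 (it gives Row strictly more in every row), so Column never plays it.
On the remaining 2×2 (A, B vs 1, 2):
Let Row play A with probability p. Expected payoff against 1: 1p + 6(1−p) = −5p + 6; against 2: 5p + 1(1−p) = 4p + 1.
Setting these equal: −5p + 6 = 4p + 1 ⇒ −9p = -5 ⇒ p = 5/9, and the value is (-5)·(5/9) + 6 = 29/9.
For Column: with q = P(1), equating A's and B's payoffs gives −4q + 5 = 5q + 1 ⇒ q = 4/9.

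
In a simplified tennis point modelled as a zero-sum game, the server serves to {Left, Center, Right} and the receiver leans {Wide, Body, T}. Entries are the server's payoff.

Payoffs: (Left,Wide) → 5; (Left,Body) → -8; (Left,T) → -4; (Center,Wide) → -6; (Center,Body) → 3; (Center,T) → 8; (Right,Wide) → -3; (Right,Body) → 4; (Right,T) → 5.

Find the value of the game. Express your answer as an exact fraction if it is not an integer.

-1/5

Row minima: Left → -8, Center → -6, Right → -3; maximin = -3.
Column maxima: Wide → 5, Body → 4, T → 8; minimax = 4.
-3 ≠ 4, so there is no saddle point; optimal play is mixed.
T is strictly dominated by Body (it gives the server strictly more in every row), so the receiver never plays it.
With T eliminated, Center is strictly dominated by Right (Right gives the server strictly more in every remaining column), so the server never plays it.
On the remaining 2×2 (Left, Right vs Wide, Body):
Let the server play Left with probability p. Expected payoff against Wide: 5p + (-3)(1−p) = 8p − 3; against Body: (-8)p + 4(1−p) = −12p + 4.
Setting these equal: 8p − 3 = −12p + 4 ⇒ 20p = 7 ⇒ p = 7/20, and the value is (8)·(7/20) − 3 = -1/5.
For the receiver: with q = P(Wide), equating Left's and Right's payoffs gives 13q − 8 = −7q + 4 ⇒ q = 3/5.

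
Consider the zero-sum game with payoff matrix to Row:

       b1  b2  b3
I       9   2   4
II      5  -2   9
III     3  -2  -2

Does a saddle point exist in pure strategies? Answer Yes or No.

Row minima: I → 2, II → -2, III → -2; maximin = 2.
Column maxima: b1 → 9, b2 → 2, b3 → 9; minimax = 2.
maximin = minimax = 2, so a saddle point exists.

Yes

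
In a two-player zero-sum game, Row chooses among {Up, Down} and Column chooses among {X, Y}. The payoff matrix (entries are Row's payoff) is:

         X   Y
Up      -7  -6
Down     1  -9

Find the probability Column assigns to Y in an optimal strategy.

8/11

Row minima: Up → -7, Down → -9; maximin = -7.
Column maxima: X → 1, Y → -6; minimax = -6.
-7 ≠ -6, so there is no saddle point; optimal play is mixed.
Let Row play Up with probability p. Expected payoff against X: (-7)p + 1(1−p) = −8p + 1; against Y: (-6)p + (-9)(1−p) = 3p − 9.
Setting these equal: −8p + 1 = 3p − 9 ⇒ −11p = -10 ⇒ p = 10/11, and the value is (-8)·(10/11) + 1 = -69/11.
For Column: with q = P(X), equating Up's and Down's payoffs gives −q − 6 = 10q − 9 ⇒ q = 3/11.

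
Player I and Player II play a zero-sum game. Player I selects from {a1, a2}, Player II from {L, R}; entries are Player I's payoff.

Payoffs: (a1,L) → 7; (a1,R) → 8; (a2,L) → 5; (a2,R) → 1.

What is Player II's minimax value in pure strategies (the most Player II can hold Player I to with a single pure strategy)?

7

Column maxima: L → 7, R → 8.
The smallest of these is 7.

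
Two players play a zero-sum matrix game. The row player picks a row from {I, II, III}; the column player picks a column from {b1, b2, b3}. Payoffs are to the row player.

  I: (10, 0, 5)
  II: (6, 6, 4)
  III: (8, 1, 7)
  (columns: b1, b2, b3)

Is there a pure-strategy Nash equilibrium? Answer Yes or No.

Row minima: I → 0, II → 4, III → 1; maximin = 4.
Column maxima: b1 → 10, b2 → 6, b3 → 7; minimax = 6.
4 ≠ 6, so no pure-strategy equilibrium exists.

No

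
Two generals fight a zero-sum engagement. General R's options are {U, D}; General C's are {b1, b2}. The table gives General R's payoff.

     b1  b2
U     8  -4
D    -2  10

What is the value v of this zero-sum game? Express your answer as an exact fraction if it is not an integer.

Row minima: U → -4, D → -2; maximin = -2.
Column maxima: b1 → 8, b2 → 10; minimax = 8.
-2 ≠ 8, so there is no saddle point; optimal play is mixed.
Let General R play U with probability p. Expected payoff against b1: 8p + (-2)(1−p) = 10p − 2; against b2: (-4)p + 10(1−p) = −14p + 10.
Setting these equal: 10p − 2 = −14p + 10 ⇒ 24p = 12 ⇒ p = 1/2, and the value is (10)·(1/2) − 2 = 3.
For General C: with q = P(b1), equating U's and D's payoffs gives 12q − 4 = −12q + 10 ⇒ q = 7/12.

3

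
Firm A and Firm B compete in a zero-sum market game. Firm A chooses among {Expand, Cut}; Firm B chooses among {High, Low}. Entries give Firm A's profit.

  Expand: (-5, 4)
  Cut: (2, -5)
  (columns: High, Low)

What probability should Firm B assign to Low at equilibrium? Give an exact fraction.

Row minima: Expand → -5, Cut → -5; maximin = -5.
Column maxima: High → 2, Low → 4; minimax = 2.
-5 ≠ 2, so there is no saddle point; optimal play is mixed.
Let Firm A play Expand with probability p. Expected payoff against High: (-5)p + 2(1−p) = −7p + 2; against Low: 4p + (-5)(1−p) = 9p − 5.
Setting these equal: −7p + 2 = 9p − 5 ⇒ −16p = -7 ⇒ p = 7/16, and the value is (-7)·(7/16) + 2 = -17/16.
For Firm B: with q = P(High), equating Expand's and Cut's payoffs gives −9q + 4 = 7q − 5 ⇒ q = 9/16.

7/16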